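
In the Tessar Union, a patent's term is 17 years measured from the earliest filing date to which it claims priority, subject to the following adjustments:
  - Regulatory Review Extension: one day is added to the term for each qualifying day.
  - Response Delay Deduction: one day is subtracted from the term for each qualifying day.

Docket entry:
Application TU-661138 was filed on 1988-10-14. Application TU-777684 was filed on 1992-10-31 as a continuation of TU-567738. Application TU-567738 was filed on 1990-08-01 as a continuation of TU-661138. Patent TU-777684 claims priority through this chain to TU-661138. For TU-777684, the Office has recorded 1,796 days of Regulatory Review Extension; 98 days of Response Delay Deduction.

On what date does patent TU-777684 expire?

2010-06-08

Earliest priority filing: 14 October 1988.
Base term: 14 October 1988 + 17 years → 14 October 2005.
Regulatory Review Extension: +1796 days → 14 September 2010.
Response Delay Deduction: −98 days → 8 June 2010.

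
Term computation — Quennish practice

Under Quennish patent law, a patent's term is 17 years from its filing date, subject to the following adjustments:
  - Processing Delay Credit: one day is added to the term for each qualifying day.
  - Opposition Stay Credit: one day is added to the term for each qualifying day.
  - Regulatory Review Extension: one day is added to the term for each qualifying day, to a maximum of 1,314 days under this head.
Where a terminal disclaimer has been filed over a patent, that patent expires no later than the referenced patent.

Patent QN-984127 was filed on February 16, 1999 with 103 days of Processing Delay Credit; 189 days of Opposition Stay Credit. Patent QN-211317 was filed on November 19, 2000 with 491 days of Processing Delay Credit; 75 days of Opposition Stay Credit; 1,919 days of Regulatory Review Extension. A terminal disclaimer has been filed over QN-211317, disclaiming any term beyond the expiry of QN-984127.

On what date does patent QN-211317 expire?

Natural term of QN-211317:
  Base: filing + 17 years → 19 November 2017.
  Processing Delay Credit: +491 days → 25 March 2019.
  Opposition Stay Credit: +75 days → 8 June 2019.
  Regulatory Review Extension: 1919 days claimed exceeds the 1314-day cap, so +1314 days → 12 January 2023.
Expiry of referenced patent QN-984127:
  Base: filing + 17 years → 16 February 2016.
  Processing Delay Credit: +103 days → 29 May 2016.
  Opposition Stay Credit: +189 days → 4 December 2016.
Terminal disclaimer: QN-211317 expires on the earlier of 12 January 2023 and 4 December 2016.

2016-12-04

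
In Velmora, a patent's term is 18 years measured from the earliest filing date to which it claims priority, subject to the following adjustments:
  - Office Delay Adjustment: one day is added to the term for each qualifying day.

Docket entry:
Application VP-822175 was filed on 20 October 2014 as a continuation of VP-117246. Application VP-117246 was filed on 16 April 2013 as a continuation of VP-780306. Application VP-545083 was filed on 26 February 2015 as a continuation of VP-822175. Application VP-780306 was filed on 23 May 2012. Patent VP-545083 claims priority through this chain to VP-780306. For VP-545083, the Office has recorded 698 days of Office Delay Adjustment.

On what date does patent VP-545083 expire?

Earliest priority filing: 23 May 2012.
Base term: 23 May 2012 + 18 years → 23 May 2030.
Office Delay Adjustment: +698 days → 20 April 2032.

April 20, 2032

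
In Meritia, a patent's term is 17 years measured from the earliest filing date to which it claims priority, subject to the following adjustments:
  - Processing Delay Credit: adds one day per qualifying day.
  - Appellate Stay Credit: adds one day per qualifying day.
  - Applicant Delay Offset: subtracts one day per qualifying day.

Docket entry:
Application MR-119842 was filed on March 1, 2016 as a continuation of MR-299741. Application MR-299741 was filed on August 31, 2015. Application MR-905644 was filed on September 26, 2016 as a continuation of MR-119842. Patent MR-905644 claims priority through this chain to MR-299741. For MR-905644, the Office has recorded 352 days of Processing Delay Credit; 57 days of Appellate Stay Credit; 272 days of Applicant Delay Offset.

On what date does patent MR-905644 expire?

2033-01-15

Earliest priority filing: 31 August 2015.
Base term: 31 August 2015 + 17 years → 31 August 2032.
Processing Delay Credit: +352 days → 18 August 2033.
Appellate Stay Credit: +57 days → 14 October 2033.
Applicant Delay Offset: −272 days → 15 January 2033.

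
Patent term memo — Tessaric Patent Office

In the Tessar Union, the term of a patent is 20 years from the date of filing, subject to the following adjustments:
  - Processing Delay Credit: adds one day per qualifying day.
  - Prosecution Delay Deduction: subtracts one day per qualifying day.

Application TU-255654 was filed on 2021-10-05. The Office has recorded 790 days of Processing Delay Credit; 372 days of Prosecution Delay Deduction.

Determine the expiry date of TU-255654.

2042-11-27

Base term: filing date + 20 years → 5 October 2041.
Processing Delay Credit: +790 days → 4 December 2043.
Prosecution Delay Deduction: −372 days → 27 November 2042.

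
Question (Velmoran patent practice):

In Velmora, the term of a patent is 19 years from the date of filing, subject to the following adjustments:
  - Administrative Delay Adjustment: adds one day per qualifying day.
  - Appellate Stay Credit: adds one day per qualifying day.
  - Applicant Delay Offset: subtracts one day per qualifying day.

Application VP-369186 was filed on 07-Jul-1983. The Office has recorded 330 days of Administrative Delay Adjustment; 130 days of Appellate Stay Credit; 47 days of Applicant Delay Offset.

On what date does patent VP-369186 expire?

2003-08-24

Base term: filing date + 19 years → 7 July 2002.
Administrative Delay Adjustment: +330 days → 2 June 2003.
Appellate Stay Credit: +130 days → 10 October 2003.
Applicant Delay Offset: −47 days → 24 August 2003.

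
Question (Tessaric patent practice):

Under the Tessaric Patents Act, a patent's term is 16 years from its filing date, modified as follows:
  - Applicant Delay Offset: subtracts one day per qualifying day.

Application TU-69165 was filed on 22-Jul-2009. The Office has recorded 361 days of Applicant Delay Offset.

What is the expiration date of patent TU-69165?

Base term: filing date + 16 years → 22 July 2025.
Applicant Delay Offset: −361 days → 26 July 2024.

2024-07-26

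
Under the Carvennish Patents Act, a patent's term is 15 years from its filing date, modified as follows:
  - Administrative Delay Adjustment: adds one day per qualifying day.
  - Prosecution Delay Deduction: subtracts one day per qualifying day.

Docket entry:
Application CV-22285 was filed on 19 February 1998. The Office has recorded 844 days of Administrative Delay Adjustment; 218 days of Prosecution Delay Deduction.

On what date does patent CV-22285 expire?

Base term: filing date + 15 years → 19 February 2013.
Administrative Delay Adjustment: +844 days → 13 June 2015.
Prosecution Delay Deduction: −218 days → 7 November 2014.

2014-11-07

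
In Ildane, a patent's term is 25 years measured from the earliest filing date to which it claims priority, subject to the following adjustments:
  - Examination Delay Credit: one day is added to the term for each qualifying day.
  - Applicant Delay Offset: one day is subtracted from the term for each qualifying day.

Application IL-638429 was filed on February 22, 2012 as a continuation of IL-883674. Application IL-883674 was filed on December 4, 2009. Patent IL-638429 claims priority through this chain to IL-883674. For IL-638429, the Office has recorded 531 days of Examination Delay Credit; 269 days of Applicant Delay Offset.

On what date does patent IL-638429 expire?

2035-08-23

Earliest priority filing: 4 December 2009.
Base term: 4 December 2009 + 25 years → 4 December 2034.
Examination Delay Credit: +531 days → 18 May 2036.
Applicant Delay Offset: −269 days → 23 August 2035.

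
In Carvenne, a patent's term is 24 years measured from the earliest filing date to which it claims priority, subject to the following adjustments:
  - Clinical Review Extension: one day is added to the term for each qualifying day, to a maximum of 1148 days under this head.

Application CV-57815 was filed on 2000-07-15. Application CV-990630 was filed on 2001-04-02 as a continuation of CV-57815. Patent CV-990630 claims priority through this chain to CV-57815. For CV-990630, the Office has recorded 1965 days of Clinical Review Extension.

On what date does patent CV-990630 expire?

September 6, 2027

Earliest priority filing: 15 July 2000.
Base term: 15 July 2000 + 24 years → 15 July 2024.
Clinical Review Extension: 1965 days claimed exceeds the 1148-day cap, so +1148 days → 6 September 2027.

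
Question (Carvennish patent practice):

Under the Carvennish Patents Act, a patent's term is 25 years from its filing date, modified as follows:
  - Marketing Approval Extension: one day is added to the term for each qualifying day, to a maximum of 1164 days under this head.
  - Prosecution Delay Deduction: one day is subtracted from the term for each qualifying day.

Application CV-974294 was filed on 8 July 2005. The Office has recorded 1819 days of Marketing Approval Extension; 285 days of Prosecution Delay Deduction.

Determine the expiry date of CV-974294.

Base term: filing date + 25 years → 8 July 2030.
Marketing Approval Extension: 1819 days claimed exceeds the 1164-day cap, so +1164 days → 14 September 2033.
Prosecution Delay Deduction: −285 days → 3 December 2032.

December 3, 2032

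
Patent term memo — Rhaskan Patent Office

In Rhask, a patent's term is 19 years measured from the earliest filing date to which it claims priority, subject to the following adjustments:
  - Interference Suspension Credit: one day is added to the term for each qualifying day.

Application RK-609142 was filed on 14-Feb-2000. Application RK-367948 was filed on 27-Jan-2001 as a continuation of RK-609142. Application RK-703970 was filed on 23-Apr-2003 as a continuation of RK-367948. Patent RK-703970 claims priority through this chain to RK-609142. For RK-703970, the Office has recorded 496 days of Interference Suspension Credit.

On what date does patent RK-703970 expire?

Earliest priority filing: 14 February 2000.
Base term: 14 February 2000 + 19 years → 14 February 2019.
Interference Suspension Credit: +496 days → 24 June 2020.

June 24, 2020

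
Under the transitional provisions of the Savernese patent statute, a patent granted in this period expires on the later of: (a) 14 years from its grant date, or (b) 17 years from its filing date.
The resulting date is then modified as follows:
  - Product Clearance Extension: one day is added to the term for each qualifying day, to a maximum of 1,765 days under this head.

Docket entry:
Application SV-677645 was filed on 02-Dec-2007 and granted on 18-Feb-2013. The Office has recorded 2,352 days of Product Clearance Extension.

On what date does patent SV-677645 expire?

2031-12-19

(a) grant + 14 years → 18 February 2027.
(b) filing + 17 years → 2 December 2024.
Later of the two: 18 February 2027.
Product Clearance Extension: 2352 days claimed exceeds the 1765-day cap, so +1765 days → 19 December 2031.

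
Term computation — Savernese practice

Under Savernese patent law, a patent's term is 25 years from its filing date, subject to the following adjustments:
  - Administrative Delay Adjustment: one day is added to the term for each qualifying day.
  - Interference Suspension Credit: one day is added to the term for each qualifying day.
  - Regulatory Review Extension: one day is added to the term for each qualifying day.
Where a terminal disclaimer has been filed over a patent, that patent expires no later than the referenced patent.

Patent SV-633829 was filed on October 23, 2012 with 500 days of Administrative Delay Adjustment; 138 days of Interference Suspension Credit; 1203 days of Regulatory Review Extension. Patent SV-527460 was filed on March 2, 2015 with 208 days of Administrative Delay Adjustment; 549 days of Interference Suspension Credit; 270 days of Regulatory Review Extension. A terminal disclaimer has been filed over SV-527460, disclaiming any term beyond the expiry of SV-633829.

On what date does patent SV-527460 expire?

Natural term of SV-527460:
  Base: filing + 25 years → 2 March 2040.
  Administrative Delay Adjustment: +208 days → 26 September 2040.
  Interference Suspension Credit: +549 days → 29 March 2042.
  Regulatory Review Extension: +270 days → 24 December 2042.
Expiry of referenced patent SV-633829:
  Base: filing + 25 years → 23 October 2037.
  Administrative Delay Adjustment: +500 days → 7 March 2039.
  Interference Suspension Credit: +138 days → 23 July 2039.
  Regulatory Review Extension: +1203 days → 7 November 2042.
Terminal disclaimer: SV-527460 expires on the earlier of 24 December 2042 and 7 November 2042.

2042-11-07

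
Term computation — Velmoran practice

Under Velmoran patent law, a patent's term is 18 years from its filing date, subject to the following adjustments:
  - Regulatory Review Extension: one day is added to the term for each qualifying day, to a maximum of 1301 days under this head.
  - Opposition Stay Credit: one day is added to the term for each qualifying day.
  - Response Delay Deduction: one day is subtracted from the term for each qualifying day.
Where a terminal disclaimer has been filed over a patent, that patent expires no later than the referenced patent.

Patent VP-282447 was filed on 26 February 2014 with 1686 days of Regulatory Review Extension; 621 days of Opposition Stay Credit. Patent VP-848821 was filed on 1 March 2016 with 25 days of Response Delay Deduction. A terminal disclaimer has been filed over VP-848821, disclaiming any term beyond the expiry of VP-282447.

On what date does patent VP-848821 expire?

February 4, 2034

Natural term of VP-848821:
  Base: filing + 18 years → 1 March 2034.
  Response Delay Deduction: −25 days → 4 February 2034.
Expiry of referenced patent VP-282447:
  Base: filing + 18 years → 26 February 2032.
  Regulatory Review Extension: 1686 days claimed exceeds the 1301-day cap, so +1301 days → 19 September 2035.
  Opposition Stay Credit: +621 days → 1 June 2037.
Terminal disclaimer: VP-848821 expires on the earlier of 4 February 2034 and 1 June 2037.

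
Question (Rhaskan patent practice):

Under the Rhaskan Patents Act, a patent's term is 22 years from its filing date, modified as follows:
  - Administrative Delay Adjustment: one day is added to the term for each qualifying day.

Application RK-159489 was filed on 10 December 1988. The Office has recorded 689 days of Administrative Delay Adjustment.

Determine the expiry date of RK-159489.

2012-10-29

Base term: filing date + 22 years → 10 December 2010.
Administrative Delay Adjustment: +689 days → 29 October 2012.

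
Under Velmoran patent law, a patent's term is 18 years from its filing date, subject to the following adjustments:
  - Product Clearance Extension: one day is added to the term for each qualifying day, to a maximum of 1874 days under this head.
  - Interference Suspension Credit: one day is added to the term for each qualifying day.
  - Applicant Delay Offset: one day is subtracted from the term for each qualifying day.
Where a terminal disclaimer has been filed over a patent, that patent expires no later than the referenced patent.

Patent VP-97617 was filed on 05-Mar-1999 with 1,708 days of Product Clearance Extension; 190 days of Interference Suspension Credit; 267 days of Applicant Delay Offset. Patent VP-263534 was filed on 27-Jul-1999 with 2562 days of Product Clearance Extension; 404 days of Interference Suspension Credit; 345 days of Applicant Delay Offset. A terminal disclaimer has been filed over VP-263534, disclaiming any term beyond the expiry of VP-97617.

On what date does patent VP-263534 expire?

Natural term of VP-263534:
  Base: filing + 18 years → 27 July 2017.
  Product Clearance Extension: 2562 days claimed exceeds the 1874-day cap, so +1874 days → 13 September 2022.
  Interference Suspension Credit: +404 days → 22 October 2023.
  Applicant Delay Offset: −345 days → 11 November 2022.
Expiry of referenced patent VP-97617:
  Base: filing + 18 years → 5 March 2017.
  Product Clearance Extension: 1708 days (within the 1874-day cap) → +1708 days → 7 November 2021.
  Interference Suspension Credit: +190 days → 16 May 2022.
  Applicant Delay Offset: −267 days → 22 August 2021.
Terminal disclaimer: VP-263534 expires on the earlier of 11 November 2022 and 22 August 2021.

August 22, 2021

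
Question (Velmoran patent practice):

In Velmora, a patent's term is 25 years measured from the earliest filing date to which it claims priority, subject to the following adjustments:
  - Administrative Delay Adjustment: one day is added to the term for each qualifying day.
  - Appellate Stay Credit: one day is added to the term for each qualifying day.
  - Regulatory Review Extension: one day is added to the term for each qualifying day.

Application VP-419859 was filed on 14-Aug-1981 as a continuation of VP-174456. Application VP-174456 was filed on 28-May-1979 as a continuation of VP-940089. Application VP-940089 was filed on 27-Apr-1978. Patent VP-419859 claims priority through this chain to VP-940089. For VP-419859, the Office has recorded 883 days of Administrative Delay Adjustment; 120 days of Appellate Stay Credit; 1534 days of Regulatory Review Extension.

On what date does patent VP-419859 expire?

April 7, 2010

Earliest priority filing: 27 April 1978.
Base term: 27 April 1978 + 25 years → 27 April 2003.
Administrative Delay Adjustment: +883 days → 26 September 2005.
Appellate Stay Credit: +120 days → 24 January 2006.
Regulatory Review Extension: +1534 days → 7 April 2010.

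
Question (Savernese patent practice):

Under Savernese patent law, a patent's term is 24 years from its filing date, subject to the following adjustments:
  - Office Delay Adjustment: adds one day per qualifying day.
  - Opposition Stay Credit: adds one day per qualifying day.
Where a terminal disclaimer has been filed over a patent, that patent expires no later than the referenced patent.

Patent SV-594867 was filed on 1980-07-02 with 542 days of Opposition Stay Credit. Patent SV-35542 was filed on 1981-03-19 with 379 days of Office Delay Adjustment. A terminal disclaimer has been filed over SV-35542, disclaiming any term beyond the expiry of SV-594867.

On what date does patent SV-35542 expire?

Natural term of SV-35542:
  Base: filing + 24 years → 19 March 2005.
  Office Delay Adjustment: +379 days → 2 April 2006.
Expiry of referenced patent SV-594867:
  Base: filing + 24 years → 2 July 2004.
  Opposition Stay Credit: +542 days → 26 December 2005.
Terminal disclaimer: SV-35542 expires on the earlier of 2 April 2006 and 26 December 2005.

December 26, 2005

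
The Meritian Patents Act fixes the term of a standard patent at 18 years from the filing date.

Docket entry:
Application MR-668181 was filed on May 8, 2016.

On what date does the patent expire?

May 8, 2034

Filing date + 18 years → 8 May 2034.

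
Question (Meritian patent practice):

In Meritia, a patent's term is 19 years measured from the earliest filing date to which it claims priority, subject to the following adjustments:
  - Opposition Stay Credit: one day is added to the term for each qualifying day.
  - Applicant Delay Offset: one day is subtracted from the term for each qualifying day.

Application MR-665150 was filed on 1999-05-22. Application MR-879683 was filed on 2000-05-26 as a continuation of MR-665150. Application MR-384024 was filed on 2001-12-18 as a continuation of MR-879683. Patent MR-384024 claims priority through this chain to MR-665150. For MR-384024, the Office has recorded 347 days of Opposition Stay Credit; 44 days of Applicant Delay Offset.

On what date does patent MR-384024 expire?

Earliest priority filing: 22 May 1999.
Base term: 22 May 1999 + 19 years → 22 May 2018.
Opposition Stay Credit: +347 days → 4 May 2019.
Applicant Delay Offset: −44 days → 21 March 2019.

March 21, 2019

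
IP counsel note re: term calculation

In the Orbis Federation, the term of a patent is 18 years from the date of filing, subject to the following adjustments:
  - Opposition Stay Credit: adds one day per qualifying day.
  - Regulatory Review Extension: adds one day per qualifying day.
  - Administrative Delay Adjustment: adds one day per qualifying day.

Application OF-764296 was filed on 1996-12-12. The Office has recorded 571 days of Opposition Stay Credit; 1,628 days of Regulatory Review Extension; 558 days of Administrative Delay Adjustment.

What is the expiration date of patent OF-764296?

Base term: filing date + 18 years → 12 December 2014.
Opposition Stay Credit: +571 days → 5 July 2016.
Regulatory Review Extension: +1628 days → 19 December 2020.
Administrative Delay Adjustment: +558 days → 30 June 2022.

June 30, 2022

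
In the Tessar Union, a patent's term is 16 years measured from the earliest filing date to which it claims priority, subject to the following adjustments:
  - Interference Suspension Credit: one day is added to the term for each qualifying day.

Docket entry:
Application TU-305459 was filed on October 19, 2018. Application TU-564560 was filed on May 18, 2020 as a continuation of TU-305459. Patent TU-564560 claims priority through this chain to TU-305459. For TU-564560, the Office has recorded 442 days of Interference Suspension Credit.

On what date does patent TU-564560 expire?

Earliest priority filing: 19 October 2018.
Base term: 19 October 2018 + 16 years → 19 October 2034.
Interference Suspension Credit: +442 days → 4 January 2036.

2036-01-04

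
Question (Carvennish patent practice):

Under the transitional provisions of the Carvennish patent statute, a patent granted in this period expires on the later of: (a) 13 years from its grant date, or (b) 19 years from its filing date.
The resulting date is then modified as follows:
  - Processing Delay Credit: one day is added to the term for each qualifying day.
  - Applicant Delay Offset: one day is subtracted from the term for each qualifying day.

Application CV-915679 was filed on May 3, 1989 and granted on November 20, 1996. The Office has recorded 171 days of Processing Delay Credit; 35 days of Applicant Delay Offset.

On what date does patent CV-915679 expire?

(a) grant + 13 years → 20 November 2009.
(b) filing + 19 years → 3 May 2008.
Later of the two: 20 November 2009.
Processing Delay Credit: +171 days → 10 May 2010.
Applicant Delay Offset: −35 days → 5 April 2010.

April 5, 2010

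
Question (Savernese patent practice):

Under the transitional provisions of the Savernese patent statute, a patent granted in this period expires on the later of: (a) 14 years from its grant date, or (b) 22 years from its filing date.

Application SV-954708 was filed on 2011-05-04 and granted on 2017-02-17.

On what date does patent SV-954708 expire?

(a) grant + 14 years → 17 February 2031.
(b) filing + 22 years → 4 May 2033.
Later of the two: 4 May 2033.

2033-05-04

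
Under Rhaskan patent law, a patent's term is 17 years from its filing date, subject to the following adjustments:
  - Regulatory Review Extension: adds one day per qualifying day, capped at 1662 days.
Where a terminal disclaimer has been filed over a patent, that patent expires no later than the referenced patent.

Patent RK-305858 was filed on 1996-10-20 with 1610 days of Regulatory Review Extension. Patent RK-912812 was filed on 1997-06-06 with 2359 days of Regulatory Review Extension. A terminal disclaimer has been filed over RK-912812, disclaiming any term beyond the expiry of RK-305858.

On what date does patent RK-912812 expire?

March 18, 2018

Natural term of RK-912812:
  Base: filing + 17 years → 6 June 2014.
  Regulatory Review Extension: 2359 days claimed exceeds the 1662-day cap, so +1662 days → 24 December 2018.
Expiry of referenced patent RK-305858:
  Base: filing + 17 years → 20 October 2013.
  Regulatory Review Extension: 1610 days (within the 1662-day cap) → +1610 days → 18 March 2018.
Terminal disclaimer: RK-912812 expires on the earlier of 24 December 2018 and 18 March 2018.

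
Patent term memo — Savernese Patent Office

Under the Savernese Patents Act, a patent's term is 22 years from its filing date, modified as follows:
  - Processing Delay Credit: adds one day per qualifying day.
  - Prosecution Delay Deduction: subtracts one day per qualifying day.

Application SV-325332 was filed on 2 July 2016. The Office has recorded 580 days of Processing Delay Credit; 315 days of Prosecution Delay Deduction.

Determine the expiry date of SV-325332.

Base term: filing date + 22 years → 2 July 2038.
Processing Delay Credit: +580 days → 2 February 2040.
Prosecution Delay Deduction: −315 days → 24 March 2039.

2039-03-24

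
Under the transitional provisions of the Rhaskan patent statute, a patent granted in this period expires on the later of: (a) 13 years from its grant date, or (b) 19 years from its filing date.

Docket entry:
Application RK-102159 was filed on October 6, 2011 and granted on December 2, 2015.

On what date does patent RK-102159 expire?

October 6, 2030

(a) grant + 13 years → 2 December 2028.
(b) filing + 19 years → 6 October 2030.
Later of the two: 6 October 2030.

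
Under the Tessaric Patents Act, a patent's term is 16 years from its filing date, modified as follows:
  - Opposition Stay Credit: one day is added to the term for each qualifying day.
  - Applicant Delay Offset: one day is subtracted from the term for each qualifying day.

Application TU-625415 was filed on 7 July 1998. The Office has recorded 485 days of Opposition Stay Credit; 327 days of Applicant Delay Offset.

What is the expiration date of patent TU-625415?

2014-12-12

Base term: filing date + 16 years → 7 July 2014.
Opposition Stay Credit: +485 days → 4 November 2015.
Applicant Delay Offset: −327 days → 12 December 2014.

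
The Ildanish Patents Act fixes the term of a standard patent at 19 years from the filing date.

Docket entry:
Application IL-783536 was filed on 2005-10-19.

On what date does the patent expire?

Filing date + 19 years → 19 October 2024.

October 19, 2024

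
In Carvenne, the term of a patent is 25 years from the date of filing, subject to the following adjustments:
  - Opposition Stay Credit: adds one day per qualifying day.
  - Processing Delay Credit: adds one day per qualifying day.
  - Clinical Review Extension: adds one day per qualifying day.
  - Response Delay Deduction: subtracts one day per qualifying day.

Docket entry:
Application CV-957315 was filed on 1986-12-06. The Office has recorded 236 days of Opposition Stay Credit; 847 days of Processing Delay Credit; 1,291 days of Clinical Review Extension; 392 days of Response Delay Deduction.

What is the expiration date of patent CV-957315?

Base term: filing date + 25 years → 6 December 2011.
Opposition Stay Credit: +236 days → 29 July 2012.
Processing Delay Credit: +847 days → 23 November 2014.
Clinical Review Extension: +1291 days → 6 June 2018.
Response Delay Deduction: −392 days → 10 May 2017.

May 10, 2017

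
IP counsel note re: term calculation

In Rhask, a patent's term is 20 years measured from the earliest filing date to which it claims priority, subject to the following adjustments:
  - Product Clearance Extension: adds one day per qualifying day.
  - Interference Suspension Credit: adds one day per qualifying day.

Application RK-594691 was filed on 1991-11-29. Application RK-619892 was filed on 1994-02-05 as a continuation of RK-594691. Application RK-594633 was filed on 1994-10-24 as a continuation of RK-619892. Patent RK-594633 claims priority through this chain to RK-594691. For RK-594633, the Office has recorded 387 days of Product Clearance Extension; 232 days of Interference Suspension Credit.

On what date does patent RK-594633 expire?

Earliest priority filing: 29 November 1991.
Base term: 29 November 1991 + 20 years → 29 November 2011.
Product Clearance Extension: +387 days → 20 December 2012.
Interference Suspension Credit: +232 days → 9 August 2013.

August 9, 2013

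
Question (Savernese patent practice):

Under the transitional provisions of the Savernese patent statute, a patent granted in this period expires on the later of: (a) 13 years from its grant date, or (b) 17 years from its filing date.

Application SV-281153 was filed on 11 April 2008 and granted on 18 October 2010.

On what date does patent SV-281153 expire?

(a) grant + 13 years → 18 October 2023.
(b) filing + 17 years → 11 April 2025.
Later of the two: 11 April 2025.

April 11, 2025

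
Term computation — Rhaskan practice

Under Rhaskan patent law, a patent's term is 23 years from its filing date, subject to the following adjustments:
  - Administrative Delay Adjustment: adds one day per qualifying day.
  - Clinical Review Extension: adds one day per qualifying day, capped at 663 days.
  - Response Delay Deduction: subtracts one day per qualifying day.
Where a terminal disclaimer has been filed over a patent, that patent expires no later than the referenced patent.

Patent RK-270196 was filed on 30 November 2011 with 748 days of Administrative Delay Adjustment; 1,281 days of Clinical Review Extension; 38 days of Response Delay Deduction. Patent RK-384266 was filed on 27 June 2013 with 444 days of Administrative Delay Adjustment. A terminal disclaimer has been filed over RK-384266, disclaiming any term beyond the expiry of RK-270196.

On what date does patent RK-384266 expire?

2037-09-14

Natural term of RK-384266:
  Base: filing + 23 years → 27 June 2036.
  Administrative Delay Adjustment: +444 days → 14 September 2037.
Expiry of referenced patent RK-270196:
  Base: filing + 23 years → 30 November 2034.
  Administrative Delay Adjustment: +748 days → 17 December 2036.
  Clinical Review Extension: 1281 days claimed exceeds the 663-day cap, so +663 days → 11 October 2038.
  Response Delay Deduction: −38 days → 3 September 2038.
Terminal disclaimer: RK-384266 expires on the earlier of 14 September 2037 and 3 September 2038.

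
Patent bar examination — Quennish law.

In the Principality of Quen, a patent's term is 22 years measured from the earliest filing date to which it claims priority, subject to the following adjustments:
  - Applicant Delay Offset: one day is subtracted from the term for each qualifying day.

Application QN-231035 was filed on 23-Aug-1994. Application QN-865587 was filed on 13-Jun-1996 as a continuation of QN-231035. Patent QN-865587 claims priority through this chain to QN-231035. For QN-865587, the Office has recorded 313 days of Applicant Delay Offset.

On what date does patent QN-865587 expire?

Earliest priority filing: 23 August 1994.
Base term: 23 August 1994 + 22 years → 23 August 2016.
Applicant Delay Offset: −313 days → 15 October 2015.

2015-10-15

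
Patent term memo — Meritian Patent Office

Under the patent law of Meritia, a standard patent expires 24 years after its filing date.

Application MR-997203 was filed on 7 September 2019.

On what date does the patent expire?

September 7, 2043

Filing date + 24 years → 7 September 2043.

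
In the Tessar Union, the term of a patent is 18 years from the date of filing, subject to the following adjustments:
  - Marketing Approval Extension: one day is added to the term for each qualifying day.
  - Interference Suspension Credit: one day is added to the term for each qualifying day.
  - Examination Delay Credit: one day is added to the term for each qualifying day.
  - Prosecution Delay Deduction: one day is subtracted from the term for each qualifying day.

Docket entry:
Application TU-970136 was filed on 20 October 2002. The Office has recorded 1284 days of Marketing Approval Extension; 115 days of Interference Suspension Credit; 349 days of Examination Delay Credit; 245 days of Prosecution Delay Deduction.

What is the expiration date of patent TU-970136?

2024-12-01

Base term: filing date + 18 years → 20 October 2020.
Marketing Approval Extension: +1284 days → 26 April 2024.
Interference Suspension Credit: +115 days → 19 August 2024.
Examination Delay Credit: +349 days → 3 August 2025.
Prosecution Delay Deduction: −245 days → 1 December 2024.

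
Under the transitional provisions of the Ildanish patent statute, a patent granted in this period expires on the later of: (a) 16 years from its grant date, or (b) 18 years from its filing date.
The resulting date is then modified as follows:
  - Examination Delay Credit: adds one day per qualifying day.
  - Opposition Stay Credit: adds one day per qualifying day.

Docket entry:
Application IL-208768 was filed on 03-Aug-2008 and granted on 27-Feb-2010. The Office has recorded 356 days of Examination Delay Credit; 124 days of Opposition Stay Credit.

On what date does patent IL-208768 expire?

(a) grant + 16 years → 27 February 2026.
(b) filing + 18 years → 3 August 2026.
Later of the two: 3 August 2026.
Examination Delay Credit: +356 days → 25 July 2027.
Opposition Stay Credit: +124 days → 26 November 2027.

November 26, 2027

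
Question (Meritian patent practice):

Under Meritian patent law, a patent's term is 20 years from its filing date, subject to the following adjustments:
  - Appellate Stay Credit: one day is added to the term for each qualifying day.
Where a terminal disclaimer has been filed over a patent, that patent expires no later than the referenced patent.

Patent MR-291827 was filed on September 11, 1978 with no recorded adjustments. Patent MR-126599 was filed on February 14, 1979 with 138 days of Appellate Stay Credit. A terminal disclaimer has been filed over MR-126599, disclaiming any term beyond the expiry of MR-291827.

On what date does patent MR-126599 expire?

Natural term of MR-126599:
  Base: filing + 20 years → 14 February 1999.
  Appellate Stay Credit: +138 days → 2 July 1999.
Expiry of referenced patent MR-291827:
  Base: filing + 20 years → 11 September 1998.
Terminal disclaimer: MR-126599 expires on the earlier of 2 July 1999 and 11 September 1998.

September 11, 1998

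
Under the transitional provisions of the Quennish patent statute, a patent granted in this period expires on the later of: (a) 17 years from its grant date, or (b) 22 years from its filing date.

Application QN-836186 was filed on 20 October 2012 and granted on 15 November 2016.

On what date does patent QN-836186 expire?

(a) grant + 17 years → 15 November 2033.
(b) filing + 22 years → 20 October 2034.
Later of the two: 20 October 2034.

October 20, 2034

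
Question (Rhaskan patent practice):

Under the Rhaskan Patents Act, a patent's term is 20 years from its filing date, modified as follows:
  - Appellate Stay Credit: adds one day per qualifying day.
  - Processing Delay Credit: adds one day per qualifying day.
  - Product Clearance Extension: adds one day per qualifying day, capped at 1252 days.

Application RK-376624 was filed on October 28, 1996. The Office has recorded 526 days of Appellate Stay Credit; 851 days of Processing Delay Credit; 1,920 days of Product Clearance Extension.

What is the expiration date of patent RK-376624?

January 9, 2024

Base term: filing date + 20 years → 28 October 2016.
Appellate Stay Credit: +526 days → 7 April 2018.
Processing Delay Credit: +851 days → 5 August 2020.
Product Clearance Extension: 1920 days claimed exceeds the 1252-day cap, so +1252 days → 9 January 2024.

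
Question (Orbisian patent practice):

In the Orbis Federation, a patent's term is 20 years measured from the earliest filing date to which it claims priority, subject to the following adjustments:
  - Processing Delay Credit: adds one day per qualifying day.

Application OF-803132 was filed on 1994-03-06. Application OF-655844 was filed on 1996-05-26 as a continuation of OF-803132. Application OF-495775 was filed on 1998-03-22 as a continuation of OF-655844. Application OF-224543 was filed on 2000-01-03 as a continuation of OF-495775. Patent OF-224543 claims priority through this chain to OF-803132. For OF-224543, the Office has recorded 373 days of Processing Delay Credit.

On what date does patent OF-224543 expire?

March 14, 2015

Earliest priority filing: 6 March 1994.
Base term: 6 March 1994 + 20 years → 6 March 2014.
Processing Delay Credit: +373 days → 14 March 2015.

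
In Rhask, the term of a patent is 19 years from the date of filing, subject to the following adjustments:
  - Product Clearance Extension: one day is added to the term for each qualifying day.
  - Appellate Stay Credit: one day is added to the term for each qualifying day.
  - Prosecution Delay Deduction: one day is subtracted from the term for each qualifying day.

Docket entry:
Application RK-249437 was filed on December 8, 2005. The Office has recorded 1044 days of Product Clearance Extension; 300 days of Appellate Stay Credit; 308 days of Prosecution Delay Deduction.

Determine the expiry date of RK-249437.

Base term: filing date + 19 years → 8 December 2024.
Product Clearance Extension: +1044 days → 18 October 2027.
Appellate Stay Credit: +300 days → 13 August 2028.
Prosecution Delay Deduction: −308 days → 10 October 2027.

October 10, 2027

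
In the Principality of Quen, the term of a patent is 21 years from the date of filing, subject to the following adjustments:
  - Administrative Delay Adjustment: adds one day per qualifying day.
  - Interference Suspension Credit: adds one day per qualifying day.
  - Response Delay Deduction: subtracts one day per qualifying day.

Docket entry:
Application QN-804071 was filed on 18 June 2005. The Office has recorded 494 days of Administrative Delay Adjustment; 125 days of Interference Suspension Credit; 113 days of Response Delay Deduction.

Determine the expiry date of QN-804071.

Base term: filing date + 21 years → 18 June 2026.
Administrative Delay Adjustment: +494 days → 25 October 2027.
Interference Suspension Credit: +125 days → 27 February 2028.
Response Delay Deduction: −113 days → 6 November 2027.

2027-11-06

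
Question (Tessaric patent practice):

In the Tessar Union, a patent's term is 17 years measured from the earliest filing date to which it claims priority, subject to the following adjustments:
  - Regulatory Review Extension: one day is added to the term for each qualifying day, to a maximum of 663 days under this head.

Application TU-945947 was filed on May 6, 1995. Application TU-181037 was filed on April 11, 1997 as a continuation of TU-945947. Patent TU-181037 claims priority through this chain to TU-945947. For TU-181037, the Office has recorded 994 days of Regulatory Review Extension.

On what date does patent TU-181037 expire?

February 28, 2014

Earliest priority filing: 6 May 1995.
Base term: 6 May 1995 + 17 years → 6 May 2012.
Regulatory Review Extension: 994 days claimed exceeds the 663-day cap, so +663 days → 28 February 2014.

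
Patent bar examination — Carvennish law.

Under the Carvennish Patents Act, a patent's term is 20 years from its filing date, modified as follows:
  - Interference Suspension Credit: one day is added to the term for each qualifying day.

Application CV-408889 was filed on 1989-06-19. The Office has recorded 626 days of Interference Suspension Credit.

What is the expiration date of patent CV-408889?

Base term: filing date + 20 years → 19 June 2009.
Interference Suspension Credit: +626 days → 7 March 2011.

March 7, 2011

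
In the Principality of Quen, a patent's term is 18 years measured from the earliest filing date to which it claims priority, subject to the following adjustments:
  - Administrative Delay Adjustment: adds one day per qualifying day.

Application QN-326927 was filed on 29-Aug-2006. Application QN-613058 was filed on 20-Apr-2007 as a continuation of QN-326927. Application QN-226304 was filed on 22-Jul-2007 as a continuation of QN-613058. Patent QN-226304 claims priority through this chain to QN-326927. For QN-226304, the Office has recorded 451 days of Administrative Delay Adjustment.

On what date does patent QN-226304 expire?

November 23, 2025

Earliest priority filing: 29 August 2006.
Base term: 29 August 2006 + 18 years → 29 August 2024.
Administrative Delay Adjustment: +451 days → 23 November 2025.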